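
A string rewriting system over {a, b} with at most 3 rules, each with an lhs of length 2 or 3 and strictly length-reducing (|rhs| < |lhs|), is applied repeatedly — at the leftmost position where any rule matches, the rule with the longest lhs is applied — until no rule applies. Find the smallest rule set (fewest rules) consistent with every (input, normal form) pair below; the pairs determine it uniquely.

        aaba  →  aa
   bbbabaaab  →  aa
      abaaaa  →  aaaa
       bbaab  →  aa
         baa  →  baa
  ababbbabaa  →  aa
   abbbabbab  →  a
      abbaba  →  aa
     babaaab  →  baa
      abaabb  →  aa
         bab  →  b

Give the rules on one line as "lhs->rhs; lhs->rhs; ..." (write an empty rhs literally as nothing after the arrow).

  | aaba => aa
  | bbbabaaab => ababaaab => abaaab => aaab => aa
  | abaaaa => aaaa
  | bbaab => aaab => aa

ab->; abb->a; bb->a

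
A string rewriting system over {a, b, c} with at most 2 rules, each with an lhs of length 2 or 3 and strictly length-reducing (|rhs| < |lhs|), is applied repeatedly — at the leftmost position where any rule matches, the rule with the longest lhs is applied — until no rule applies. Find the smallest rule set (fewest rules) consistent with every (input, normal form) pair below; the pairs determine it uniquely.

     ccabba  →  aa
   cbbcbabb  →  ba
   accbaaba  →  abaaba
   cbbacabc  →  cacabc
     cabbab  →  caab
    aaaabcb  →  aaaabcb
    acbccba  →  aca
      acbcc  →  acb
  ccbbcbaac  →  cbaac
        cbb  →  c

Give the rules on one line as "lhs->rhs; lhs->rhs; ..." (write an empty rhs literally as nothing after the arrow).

  | ccabba => abba => aa
  | cbbcbabb => ccbabb => babb => ba
  | accbaaba => abaaba
  | cbbacabc => cacabc

bb->; cc->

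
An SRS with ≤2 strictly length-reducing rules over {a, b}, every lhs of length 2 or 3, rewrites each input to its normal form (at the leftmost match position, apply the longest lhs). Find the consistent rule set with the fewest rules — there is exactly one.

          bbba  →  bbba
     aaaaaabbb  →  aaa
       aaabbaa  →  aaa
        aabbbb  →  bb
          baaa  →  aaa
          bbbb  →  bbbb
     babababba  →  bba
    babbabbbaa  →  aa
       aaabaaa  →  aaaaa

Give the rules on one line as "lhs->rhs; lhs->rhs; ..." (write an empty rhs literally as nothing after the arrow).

  | bbba
  | aaaaaabbb => aaaaabb => aaaab => aaa
  | aaabbaa => aabaa => aaa
  | aabbbb => abbb => bb

ab->; baa->aa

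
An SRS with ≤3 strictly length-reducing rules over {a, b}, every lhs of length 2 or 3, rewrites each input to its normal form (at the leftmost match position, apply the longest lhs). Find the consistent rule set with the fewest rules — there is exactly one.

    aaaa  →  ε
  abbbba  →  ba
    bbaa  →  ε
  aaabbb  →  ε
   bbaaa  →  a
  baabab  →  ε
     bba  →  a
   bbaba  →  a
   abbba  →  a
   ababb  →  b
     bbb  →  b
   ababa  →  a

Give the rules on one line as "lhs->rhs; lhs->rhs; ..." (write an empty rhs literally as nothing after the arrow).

  | aaaa => aa => ε
  | abbbba => bbba => ba
  | bbaa => aa => ε
  | aaabbb => abbb => bb => ε

aa->; ab->; bb->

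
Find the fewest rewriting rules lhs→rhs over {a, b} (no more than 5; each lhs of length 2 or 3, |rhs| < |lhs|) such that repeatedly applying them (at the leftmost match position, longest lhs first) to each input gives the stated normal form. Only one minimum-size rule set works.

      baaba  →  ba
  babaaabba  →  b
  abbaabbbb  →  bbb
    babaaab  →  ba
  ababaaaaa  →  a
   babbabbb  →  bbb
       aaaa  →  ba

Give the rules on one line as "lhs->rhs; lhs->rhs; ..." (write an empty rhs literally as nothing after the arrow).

  | baaba => ba
  | babaaabba => baabba => baba => b
  | abbaabbbb => baabbbb => babbb => bbb
  | babaaab => baab => ba

aaa->b; ab->; aba->; bba->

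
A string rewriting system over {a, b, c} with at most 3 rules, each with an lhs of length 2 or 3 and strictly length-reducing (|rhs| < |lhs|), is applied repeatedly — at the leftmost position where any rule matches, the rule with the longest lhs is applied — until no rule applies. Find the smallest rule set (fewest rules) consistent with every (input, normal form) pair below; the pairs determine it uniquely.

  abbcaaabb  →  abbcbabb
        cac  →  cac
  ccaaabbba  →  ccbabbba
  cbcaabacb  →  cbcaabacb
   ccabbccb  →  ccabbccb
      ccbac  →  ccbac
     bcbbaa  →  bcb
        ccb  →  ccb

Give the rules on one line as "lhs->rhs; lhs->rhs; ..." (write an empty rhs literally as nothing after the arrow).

  | abbcaaabb => abbcbabb
  | cac
  | ccaaabbba => ccbabbba
  | cbcaabacb

aaa->ba; baa->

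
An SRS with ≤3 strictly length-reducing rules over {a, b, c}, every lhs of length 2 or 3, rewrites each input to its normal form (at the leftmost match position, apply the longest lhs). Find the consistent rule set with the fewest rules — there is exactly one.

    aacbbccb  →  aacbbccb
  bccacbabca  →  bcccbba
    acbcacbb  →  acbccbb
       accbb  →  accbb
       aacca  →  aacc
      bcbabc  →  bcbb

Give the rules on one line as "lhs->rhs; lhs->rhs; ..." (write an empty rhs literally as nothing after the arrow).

  | aacbbccb
  | bccacbabca => bcccbabca => bcccbba
  | acbcacbb => acbccbb
  | accbb

abc->b; ca->c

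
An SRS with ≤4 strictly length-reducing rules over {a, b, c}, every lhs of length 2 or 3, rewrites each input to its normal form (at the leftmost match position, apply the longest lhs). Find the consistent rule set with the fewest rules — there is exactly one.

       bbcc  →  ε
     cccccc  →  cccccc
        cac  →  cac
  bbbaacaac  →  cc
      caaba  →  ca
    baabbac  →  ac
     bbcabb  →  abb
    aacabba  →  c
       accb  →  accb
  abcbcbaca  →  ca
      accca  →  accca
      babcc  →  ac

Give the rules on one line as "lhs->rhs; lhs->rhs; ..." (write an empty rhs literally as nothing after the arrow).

aa->; ba->a; bc->

  | bbcc => bc => ε
  | cccccc
  | cac
  | bbbaacaac => bbaacaac => baacaac => aacaac => caac => cc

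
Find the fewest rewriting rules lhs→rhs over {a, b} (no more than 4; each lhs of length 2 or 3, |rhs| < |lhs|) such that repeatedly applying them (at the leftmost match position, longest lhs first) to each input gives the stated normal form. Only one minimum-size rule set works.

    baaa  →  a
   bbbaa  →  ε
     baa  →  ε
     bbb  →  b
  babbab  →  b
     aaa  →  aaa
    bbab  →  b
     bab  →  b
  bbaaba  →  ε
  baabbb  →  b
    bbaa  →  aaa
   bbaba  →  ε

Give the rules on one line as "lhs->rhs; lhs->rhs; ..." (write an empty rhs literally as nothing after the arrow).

  | baaa => a
  | bbbaa => abaa => baa => ε
  | baa => ε
  | bbb => ab => b

ab->b; ba->; baa->; bb->a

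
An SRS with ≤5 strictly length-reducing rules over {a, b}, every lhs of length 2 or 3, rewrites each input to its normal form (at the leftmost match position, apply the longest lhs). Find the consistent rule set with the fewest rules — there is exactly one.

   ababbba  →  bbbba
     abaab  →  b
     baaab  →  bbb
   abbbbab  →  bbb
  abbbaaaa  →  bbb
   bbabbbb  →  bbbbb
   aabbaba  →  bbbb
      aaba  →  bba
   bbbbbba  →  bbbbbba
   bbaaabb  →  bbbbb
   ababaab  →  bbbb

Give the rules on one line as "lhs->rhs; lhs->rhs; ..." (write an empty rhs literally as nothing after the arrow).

aa->b; aaa->aa; ab->; aba->b

  | ababbba => bbbba
  | abaab => bab => b
  | baaab => baab => bbb
  | abbbbab => bbbab => bbb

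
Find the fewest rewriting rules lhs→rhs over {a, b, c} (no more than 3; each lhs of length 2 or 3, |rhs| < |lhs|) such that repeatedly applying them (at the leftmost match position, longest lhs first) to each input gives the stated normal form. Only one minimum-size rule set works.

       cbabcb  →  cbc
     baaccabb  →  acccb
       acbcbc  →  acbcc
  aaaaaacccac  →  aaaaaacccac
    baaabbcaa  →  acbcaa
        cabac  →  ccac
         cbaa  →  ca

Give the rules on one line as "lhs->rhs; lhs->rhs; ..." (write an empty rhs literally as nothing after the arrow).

  | cbabcb => cbcb => cbc
  | baaccabb => accabb => acccb
  | acbcbc => acbcc
  | aaaaaacccac

ab->c; ba->; bcb->bc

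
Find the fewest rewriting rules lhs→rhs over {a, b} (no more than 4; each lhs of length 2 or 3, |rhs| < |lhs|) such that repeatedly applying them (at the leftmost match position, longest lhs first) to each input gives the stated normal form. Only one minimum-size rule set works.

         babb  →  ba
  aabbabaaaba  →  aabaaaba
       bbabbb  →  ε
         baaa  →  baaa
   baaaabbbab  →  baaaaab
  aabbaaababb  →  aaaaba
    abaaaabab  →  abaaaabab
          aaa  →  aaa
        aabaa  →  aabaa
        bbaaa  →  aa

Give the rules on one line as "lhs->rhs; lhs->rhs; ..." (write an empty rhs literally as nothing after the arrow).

  | babb => ba
  | aabbabaaaba => aabaaaba
  | bbabbb => bbb => ε
  | baaa

bb->; bba->; bbb->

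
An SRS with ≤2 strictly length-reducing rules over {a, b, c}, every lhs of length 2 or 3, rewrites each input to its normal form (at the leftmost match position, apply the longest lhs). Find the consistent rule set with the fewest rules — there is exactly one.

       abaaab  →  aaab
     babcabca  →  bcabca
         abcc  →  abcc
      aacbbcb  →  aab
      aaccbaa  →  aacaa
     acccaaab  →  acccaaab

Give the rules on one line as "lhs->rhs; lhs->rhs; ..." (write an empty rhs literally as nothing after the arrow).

  | abaaab => aaab
  | babcabca => bcabca
  | abcc
  | aacbbcb => aabcb => aab

ba->; cb->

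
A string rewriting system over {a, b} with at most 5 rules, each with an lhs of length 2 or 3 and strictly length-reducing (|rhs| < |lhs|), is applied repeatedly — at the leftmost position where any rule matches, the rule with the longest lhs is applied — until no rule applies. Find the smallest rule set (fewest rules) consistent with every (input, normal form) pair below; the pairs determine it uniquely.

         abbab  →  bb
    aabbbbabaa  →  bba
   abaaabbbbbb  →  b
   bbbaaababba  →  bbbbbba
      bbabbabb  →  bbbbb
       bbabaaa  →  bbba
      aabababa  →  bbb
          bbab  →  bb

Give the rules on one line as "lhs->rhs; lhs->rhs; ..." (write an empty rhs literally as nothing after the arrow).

aa->a; ab->; aba->b; abb->ab

  | abbab => abab => bb
  | aabbbbabaa => abbbbabaa => abbbabaa => abbabaa => ababaa => bbaa => bba
  | abaaabbbbbb => baabbbbbb => babbbbbb => babbbbb => babbbb => babbb => babb => bab => b
  | bbbaaababba => bbbaababba => bbbababba => bbbbbba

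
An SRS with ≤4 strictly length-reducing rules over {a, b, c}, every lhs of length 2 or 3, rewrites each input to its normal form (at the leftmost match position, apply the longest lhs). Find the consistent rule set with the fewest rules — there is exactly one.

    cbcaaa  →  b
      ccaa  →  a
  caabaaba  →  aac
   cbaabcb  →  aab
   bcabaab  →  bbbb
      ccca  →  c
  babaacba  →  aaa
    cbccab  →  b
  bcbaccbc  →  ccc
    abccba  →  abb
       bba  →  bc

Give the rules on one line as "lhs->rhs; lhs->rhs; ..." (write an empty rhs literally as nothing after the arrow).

  | cbcaaa => caaa => baa => ca => b
  | ccaa => cba => a
  | caabaaba => babaaba => cbaaba => aaba => aac
  | cbaabcb => aabcb => aab

ba->c; ca->b; cb->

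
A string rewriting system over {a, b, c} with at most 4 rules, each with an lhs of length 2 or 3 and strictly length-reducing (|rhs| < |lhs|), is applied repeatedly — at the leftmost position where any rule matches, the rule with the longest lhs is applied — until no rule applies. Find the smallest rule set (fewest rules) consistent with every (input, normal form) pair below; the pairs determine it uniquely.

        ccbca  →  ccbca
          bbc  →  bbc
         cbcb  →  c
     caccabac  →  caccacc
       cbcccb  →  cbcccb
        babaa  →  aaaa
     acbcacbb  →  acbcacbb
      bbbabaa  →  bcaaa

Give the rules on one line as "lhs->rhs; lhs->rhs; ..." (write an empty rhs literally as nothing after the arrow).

  | ccbca
  | bbc
  | cbcb => c
  | caccabac => caccacc

ba->c; bab->aa; bcb->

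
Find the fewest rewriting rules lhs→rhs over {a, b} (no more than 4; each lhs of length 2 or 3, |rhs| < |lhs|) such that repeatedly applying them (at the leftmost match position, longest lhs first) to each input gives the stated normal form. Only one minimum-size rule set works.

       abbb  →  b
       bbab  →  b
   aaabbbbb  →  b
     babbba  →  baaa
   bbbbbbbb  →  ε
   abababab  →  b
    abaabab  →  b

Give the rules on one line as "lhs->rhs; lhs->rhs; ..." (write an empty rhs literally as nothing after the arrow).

ab->b; aba->aa; abb->aa; bb->

  | abbb => aab => ab => b
  | bbab => ab => b
  | aaabbbbb => aaaabbb => aaaaab => aaaab => aaab => aab => ab => b
  | babbba => baaba => baaa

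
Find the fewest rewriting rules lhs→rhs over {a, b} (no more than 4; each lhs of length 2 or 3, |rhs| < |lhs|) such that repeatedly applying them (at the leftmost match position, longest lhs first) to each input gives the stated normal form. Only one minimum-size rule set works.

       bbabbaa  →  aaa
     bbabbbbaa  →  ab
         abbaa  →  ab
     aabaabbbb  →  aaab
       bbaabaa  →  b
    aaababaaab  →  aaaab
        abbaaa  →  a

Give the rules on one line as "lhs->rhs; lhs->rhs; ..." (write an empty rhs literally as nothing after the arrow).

  | bbabbaa => bbbaa => aaa
  | bbabbbbaa => bbbbbaa => abbaa => ab
  | abbaa => ab
  | aabaabbbb => aabbbb => aaab

ba->; baa->; bbb->a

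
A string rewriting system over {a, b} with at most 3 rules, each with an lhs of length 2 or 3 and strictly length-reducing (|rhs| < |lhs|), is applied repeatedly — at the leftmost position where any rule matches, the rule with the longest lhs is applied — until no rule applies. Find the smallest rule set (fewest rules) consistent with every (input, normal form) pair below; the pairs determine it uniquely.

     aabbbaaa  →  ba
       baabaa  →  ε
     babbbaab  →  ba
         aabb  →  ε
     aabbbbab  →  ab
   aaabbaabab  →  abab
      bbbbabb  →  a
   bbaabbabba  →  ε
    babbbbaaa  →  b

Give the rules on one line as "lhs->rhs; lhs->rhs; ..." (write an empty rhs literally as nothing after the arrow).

  | aabbbaaa => bbbaaa => baaa => ba
  | baabaa => bbaa => aa => ε
  | babbbaab => babaab => babb => ba
  | aabb => bb => ε

aa->; bb->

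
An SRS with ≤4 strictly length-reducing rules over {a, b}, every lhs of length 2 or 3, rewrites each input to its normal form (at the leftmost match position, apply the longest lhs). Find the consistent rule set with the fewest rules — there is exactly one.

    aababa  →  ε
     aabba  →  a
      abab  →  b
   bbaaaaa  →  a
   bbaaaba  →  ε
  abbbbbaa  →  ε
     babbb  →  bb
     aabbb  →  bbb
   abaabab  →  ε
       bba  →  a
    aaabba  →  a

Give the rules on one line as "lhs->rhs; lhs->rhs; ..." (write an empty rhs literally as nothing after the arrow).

  | aababa => baba => aba => ab => ε
  | aabba => bba => ba => a
  | abab => abb => b
  | bbaaaaa => baaaaa => aaaaa => aaa => a

aa->; ab->; aba->ab; ba->a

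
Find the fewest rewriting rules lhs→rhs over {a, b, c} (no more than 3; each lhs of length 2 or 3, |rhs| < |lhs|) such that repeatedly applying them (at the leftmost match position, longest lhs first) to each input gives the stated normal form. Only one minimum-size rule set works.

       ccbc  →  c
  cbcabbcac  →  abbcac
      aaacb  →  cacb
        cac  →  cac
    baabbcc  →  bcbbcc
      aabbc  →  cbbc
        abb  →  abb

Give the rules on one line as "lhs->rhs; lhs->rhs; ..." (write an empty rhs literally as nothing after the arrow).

  | ccbc => c
  | cbcabbcac => abbcac
  | aaacb => cacb
  | cac

aa->c; cbc->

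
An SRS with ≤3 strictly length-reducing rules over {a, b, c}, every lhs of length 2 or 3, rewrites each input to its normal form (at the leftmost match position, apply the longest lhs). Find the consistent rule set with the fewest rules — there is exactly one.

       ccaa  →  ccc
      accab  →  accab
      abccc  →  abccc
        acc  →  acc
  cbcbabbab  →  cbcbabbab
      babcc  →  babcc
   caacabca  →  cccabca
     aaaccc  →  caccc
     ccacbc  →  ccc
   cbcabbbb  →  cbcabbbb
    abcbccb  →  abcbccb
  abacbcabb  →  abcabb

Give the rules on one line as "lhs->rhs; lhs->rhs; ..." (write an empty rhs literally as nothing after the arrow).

  | ccaa => ccc
  | accab
  | abccc
  | acc

aa->c; acb->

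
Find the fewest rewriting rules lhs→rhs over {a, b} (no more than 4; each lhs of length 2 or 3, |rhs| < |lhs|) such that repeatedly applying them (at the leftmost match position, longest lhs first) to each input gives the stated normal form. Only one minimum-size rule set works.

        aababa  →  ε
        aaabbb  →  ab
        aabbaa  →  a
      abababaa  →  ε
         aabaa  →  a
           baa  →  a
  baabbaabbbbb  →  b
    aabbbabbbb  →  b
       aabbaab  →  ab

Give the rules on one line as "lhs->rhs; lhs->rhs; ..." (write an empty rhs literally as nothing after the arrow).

aa->; ba->; bb->b

  | aababa => baba => ba => ε
  | aaabbb => abbb => abb => ab
  | aabbaa => bbaa => baa => a
  | abababaa => ababaa => abaa => aa => ε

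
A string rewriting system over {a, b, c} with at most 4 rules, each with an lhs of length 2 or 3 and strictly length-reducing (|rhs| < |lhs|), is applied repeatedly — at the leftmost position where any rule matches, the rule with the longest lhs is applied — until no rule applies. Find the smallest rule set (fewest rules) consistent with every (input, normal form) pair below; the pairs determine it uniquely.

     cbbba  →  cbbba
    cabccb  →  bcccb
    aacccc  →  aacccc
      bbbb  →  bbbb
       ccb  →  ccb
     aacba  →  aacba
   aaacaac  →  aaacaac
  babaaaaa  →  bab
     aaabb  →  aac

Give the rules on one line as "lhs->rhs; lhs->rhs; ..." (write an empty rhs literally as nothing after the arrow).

aba->ab; abb->c; cab->bc

  | cbbba
  | cabccb => bcccb
  | aacccc
  | bbbb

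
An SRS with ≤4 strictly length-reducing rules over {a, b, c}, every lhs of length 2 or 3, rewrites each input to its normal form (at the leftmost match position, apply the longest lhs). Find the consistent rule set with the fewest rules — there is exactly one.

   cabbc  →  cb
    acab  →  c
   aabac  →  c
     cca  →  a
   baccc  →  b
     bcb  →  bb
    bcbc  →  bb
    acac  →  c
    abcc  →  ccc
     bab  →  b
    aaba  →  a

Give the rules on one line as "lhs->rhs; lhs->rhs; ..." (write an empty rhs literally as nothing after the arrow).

  | cabbc => abbc => cbc => cb
  | acab => cab => ab => c
  | aabac => acac => cac => ac => c
  | cca => ca => a

ab->c; ac->c; bc->b; ca->a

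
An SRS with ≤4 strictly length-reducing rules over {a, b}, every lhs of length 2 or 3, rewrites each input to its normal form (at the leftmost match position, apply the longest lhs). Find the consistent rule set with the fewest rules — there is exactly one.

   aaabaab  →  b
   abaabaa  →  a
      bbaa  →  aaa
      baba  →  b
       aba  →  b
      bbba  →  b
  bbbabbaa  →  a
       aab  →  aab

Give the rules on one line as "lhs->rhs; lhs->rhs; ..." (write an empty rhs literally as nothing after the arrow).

aba->b; abb->b; ba->a; bb->a

  | aaabaab => aabab => abb => b
  | abaabaa => babaa => abaa => ba => a
  | bbaa => aaa
  | baba => aba => b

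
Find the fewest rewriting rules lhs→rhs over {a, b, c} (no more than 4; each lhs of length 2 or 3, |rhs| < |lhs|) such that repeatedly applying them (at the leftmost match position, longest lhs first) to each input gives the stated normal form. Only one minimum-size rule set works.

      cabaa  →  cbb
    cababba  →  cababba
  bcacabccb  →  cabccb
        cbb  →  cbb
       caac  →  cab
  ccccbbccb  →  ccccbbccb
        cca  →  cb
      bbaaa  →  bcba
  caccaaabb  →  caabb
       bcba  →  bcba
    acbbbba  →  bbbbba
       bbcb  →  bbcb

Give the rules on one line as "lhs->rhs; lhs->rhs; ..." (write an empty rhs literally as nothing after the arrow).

ac->b; baa->cb; bca->; cca->cb

  | cabaa => cacb => cbb
  | cababba
  | bcacabccb => cabccb
  | cbb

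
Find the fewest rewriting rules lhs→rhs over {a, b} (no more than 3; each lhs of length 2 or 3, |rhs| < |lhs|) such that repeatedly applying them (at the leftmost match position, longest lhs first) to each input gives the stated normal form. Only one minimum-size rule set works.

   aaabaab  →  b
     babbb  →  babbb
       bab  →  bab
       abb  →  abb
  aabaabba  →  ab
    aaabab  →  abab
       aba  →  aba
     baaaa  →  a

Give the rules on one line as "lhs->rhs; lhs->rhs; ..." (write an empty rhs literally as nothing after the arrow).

  | aaabaab => abaab => aab => b
  | babbb
  | bab
  | abb

aa->; baa->a; bba->b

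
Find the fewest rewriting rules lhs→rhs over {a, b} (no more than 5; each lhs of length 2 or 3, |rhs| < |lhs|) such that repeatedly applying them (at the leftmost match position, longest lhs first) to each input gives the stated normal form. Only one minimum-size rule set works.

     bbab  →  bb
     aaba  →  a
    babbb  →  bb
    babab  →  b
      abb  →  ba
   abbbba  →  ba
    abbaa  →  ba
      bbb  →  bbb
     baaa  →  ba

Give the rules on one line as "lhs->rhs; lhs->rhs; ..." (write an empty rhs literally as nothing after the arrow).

aa->a; ab->; abb->ba; bba->b

  | bbab => bb
  | aaba => aba => a
  | babbb => bbab => bb
  | babab => bab => b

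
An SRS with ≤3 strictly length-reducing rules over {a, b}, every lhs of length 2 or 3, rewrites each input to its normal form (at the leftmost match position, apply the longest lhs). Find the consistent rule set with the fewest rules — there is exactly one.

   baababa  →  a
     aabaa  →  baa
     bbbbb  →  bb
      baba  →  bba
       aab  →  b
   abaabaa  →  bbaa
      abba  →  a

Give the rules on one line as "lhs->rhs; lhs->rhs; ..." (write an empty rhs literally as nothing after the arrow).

ab->b; abb->; bbb->

  | baababa => bababa => bbaba => bbba => a
  | aabaa => abaa => baa
  | bbbbb => bb
  | baba => bba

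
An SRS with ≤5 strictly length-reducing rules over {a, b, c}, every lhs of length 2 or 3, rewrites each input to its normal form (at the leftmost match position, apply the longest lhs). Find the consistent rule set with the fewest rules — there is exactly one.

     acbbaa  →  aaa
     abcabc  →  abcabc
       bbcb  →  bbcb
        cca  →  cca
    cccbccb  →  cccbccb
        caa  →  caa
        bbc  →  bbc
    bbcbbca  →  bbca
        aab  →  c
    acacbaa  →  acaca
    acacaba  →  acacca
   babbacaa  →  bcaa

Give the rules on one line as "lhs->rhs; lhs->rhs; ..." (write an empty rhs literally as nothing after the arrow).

  | acbbaa => aaa
  | abcabc
  | bbcb
  | cca

aab->c; aba->ca; ba->; cbb->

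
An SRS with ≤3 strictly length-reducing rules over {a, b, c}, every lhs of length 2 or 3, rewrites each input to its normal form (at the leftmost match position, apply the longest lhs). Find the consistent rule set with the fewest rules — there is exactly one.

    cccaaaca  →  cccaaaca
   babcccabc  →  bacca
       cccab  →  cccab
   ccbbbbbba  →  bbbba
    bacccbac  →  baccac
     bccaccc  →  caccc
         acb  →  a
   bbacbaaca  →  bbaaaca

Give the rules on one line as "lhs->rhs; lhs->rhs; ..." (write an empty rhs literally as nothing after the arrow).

bc->; cb->

  | cccaaaca
  | babcccabc => baccabc => bacca
  | cccab
  | ccbbbbbba => cbbbbba => bbbba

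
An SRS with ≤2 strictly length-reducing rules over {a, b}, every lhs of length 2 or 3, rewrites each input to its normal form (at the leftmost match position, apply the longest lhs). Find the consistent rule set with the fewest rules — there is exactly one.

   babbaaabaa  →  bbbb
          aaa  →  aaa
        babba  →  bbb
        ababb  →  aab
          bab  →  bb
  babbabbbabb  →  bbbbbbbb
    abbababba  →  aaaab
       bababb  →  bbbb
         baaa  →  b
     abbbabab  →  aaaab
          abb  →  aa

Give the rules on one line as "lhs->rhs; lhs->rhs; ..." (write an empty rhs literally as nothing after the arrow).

abb->aa; ba->b

  | babbaaabaa => bbbaaabaa => bbbaabaa => bbbabaa => bbbbaa => bbbba => bbbb
  | aaa
  | babba => bbba => bbb
  | ababb => abbb => aab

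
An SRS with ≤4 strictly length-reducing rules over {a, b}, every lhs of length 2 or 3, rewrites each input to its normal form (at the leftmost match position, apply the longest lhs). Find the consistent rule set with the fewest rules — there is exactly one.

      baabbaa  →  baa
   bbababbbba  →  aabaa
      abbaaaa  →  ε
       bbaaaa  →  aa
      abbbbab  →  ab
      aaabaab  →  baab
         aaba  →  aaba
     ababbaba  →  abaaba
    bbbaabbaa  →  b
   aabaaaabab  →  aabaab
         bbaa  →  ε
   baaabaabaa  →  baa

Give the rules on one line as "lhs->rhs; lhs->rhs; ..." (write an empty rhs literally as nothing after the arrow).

aaa->; bab->ba; bba->aa

  | baabbaa => baaaaa => baa
  | bbababbbba => aababbbba => aababbba => aababba => aababa => aabaa
  | abbaaaa => aaaaaa => aaa => ε
  | bbaaaa => aaaaa => aa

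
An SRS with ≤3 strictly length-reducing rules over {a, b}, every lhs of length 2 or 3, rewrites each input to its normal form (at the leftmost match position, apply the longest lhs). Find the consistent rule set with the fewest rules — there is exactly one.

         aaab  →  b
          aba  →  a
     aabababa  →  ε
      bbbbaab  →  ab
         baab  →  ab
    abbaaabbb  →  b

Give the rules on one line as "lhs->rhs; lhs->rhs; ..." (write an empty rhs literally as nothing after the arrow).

aa->b; ba->; bb->b

  | aaab => bab => b
  | aba => a
  | aabababa => bbababa => bababa => baba => ba => ε
  | bbbbaab => bbbaab => bbaab => baab => ab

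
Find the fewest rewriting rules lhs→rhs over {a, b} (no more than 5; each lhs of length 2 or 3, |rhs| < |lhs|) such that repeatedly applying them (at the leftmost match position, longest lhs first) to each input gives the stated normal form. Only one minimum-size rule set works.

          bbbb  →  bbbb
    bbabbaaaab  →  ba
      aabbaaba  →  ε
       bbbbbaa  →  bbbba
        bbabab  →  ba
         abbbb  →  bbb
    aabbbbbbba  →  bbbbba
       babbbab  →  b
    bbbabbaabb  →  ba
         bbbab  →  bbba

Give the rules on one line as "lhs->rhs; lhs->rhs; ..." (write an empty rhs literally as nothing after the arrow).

ab->; aba->b; baa->ab; bab->ba

  | bbbb
  | bbabbaaaab => bbabaaaab => bbaaaaab => babaaab => baaaab => abaab => bab => ba
  | aabbaaba => abaaba => baba => baa => ab => ε
  | bbbbbaa => bbbbab => bbbba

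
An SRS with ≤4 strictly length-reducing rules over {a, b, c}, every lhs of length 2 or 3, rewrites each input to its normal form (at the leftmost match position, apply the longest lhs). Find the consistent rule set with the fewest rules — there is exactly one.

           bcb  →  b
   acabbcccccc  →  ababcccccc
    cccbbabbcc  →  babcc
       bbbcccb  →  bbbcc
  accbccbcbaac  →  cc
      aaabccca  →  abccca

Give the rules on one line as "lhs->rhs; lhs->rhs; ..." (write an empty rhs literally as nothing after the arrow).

aa->; acc->c; cab->ba; cb->

  | bcb => b
  | acabbcccccc => ababcccccc
  | cccbbabbcc => ccbabbcc => cabbcc => babcc
  | bbbcccb => bbbcc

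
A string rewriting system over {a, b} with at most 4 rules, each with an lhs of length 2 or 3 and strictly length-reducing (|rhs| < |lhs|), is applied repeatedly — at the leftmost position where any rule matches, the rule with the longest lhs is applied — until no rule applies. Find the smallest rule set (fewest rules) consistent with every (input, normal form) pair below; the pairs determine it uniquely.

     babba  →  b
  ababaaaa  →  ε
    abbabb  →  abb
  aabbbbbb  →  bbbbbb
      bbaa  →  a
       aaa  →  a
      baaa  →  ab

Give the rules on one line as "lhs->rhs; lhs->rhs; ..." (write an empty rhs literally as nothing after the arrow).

aa->; ba->b; baa->ab; bba->

  | babba => bbba => b
  | ababaaaa => abbaaaa => aaaa => aa => ε
  | abbabb => abb
  | aabbbbbb => bbbbbb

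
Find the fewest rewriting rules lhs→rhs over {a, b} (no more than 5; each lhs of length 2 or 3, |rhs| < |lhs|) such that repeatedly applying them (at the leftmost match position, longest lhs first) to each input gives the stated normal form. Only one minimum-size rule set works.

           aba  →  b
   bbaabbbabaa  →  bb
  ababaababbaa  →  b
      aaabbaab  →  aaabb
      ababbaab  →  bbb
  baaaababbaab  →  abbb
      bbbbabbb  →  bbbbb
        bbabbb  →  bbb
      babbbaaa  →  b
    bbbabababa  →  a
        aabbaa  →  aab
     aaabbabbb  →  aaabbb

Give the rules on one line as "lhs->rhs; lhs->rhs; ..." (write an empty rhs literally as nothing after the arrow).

  | aba => b
  | bbaabbbabaa => bbbbabaa => bbbaa => bb
  | ababaababbaa => bbaababbaa => bbabbaa => bbaa => b
  | aaabbaab => aaabb

aba->b; ba->b; baa->; bab->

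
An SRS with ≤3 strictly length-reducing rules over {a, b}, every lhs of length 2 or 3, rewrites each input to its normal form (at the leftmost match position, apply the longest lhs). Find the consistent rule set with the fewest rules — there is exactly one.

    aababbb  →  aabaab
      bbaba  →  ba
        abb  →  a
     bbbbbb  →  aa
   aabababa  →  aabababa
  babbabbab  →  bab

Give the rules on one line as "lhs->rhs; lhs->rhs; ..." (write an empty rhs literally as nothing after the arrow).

  | aababbb => aabaab
  | bbaba => ba
  | abb => a
  | bbbbbb => abbbb => aabb => aa

bb->; bba->; bbb->ab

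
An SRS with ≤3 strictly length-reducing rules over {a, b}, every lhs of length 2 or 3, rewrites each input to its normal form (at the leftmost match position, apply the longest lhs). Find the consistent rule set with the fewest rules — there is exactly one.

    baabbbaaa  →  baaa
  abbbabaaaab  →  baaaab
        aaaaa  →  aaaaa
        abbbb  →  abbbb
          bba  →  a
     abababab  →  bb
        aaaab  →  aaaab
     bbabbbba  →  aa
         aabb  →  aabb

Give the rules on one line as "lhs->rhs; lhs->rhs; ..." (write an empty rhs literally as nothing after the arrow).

  | baabbbaaa => baabaaa => baaa
  | abbbabaaaab => ababaaaab => baaaab
  | aaaaa
  | abbbb

aba->; bba->a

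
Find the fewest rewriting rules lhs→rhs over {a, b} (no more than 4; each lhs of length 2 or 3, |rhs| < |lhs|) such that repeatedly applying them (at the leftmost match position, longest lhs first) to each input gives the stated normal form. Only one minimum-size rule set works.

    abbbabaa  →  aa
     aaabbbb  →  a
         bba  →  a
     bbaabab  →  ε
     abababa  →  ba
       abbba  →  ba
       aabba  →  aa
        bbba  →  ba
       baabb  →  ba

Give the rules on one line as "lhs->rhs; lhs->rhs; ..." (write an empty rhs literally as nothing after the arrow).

  | abbbabaa => babaa => bbaa => aa
  | aaabbbb => aabb => a
  | bba => a
  | bbaabab => aabab => abab => bab => bb => ε

ab->b; abb->; bb->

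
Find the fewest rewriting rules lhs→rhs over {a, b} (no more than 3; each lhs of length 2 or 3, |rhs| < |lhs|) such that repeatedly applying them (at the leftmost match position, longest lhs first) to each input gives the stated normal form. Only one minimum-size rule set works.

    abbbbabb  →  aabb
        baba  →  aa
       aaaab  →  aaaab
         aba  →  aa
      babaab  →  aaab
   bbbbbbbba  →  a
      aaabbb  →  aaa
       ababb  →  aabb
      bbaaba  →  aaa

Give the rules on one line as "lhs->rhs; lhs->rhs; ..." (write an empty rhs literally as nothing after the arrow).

ba->a; bbb->

  | abbbbabb => ababb => aabb
  | baba => aba => aa
  | aaaab
  | aba => aa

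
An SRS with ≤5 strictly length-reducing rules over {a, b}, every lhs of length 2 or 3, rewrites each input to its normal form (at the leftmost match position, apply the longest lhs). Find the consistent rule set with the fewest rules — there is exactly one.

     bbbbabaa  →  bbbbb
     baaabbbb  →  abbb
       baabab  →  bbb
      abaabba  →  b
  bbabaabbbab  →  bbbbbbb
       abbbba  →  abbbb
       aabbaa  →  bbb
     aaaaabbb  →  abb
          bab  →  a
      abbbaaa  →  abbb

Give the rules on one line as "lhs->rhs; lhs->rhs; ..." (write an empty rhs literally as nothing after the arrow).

  | bbbbabaa => bbbbbaa => bbbbba => bbbbb
  | baaabbbb => aaabbbb => babbbb => abbb
  | baabab => aabab => bbab => bbb
  | abaabba => aaabba => babba => aba => aa => b

aa->b; ba->a; bab->a; bba->bb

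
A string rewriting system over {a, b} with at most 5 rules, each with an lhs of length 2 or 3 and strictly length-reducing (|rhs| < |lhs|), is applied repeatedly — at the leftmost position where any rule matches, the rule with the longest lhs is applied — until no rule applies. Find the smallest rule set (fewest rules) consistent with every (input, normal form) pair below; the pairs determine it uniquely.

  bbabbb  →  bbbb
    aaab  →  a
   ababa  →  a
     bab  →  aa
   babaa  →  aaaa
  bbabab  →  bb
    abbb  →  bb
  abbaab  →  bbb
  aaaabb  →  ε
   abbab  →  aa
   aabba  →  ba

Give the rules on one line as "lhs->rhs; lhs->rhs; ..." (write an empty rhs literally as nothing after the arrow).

  | bbabbb => baabb => bbbb
  | aaab => a
  | ababa => aba => a
  | bab => aa

aab->; ab->; baa->bb; bab->aa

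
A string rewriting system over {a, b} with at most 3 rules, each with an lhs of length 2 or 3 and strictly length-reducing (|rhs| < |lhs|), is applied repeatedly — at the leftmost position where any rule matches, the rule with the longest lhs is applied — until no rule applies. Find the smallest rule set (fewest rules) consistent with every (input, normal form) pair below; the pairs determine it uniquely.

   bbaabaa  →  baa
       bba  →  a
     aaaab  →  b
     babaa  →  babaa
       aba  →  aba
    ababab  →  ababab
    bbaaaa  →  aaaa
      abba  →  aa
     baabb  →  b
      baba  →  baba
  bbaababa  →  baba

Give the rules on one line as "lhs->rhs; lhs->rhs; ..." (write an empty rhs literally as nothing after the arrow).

aab->b; bb->

  | bbaabaa => aabaa => baa
  | bba => a
  | aaaab => aab => b
  | babaa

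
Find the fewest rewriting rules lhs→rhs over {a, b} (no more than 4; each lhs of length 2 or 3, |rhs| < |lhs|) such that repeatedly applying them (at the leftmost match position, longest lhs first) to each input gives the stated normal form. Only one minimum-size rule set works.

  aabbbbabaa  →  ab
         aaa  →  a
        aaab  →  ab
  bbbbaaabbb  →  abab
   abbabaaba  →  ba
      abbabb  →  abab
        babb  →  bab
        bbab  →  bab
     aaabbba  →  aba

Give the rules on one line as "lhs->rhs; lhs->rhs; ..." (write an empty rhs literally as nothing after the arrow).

  | aabbbbabaa => bbbbabaa => bbbabaa => bbabaa => babaa => baab => abb => ab
  | aaa => a
  | aaab => ab
  | bbbbaaabbb => bbbaaabbb => bbaaabbb => baaabbb => ababbb => ababb => abab

aa->; baa->ab; bb->b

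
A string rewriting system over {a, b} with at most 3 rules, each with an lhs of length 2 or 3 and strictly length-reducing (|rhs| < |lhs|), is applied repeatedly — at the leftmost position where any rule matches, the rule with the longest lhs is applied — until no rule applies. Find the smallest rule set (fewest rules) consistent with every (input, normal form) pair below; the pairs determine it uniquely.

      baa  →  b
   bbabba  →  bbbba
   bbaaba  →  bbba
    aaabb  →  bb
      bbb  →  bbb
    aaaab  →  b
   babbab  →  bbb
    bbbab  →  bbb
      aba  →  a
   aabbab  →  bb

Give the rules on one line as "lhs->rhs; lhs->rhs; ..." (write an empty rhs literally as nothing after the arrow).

aa->; ab->; abb->bb

  | baa => b
  | bbabba => bbbba
  | bbaaba => bbba
  | aaabb => abb => bb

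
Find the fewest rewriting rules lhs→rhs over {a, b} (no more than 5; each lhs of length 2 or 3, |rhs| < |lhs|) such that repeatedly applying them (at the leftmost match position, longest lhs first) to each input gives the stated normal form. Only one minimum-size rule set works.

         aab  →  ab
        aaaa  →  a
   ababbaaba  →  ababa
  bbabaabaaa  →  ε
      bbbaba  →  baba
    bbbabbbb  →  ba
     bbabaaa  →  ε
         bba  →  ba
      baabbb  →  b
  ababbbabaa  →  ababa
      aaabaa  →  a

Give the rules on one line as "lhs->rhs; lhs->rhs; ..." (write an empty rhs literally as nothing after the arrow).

  | aab => ab
  | aaaa => aaa => aa => a
  | ababbaaba => ababaaba => ababa
  | bbabaabaaa => babaabaaa => babaaa => baa => ε

aa->a; baa->; bb->; bba->ba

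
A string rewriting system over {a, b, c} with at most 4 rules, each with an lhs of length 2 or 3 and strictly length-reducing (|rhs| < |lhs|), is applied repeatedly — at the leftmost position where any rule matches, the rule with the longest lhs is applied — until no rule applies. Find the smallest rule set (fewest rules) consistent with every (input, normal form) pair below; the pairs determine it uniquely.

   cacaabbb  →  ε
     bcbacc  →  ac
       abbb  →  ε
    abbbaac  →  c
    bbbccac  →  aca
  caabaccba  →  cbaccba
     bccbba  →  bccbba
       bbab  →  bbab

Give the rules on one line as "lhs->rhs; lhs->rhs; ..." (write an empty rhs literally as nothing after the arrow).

  | cacaabbb => aaabbb => abbb => aa => ε
  | bcbacc => cacc => ac
  | abbb => aa => ε
  | abbbaac => aaaac => aac => c

aa->; bbb->a; bcb->c; cac->a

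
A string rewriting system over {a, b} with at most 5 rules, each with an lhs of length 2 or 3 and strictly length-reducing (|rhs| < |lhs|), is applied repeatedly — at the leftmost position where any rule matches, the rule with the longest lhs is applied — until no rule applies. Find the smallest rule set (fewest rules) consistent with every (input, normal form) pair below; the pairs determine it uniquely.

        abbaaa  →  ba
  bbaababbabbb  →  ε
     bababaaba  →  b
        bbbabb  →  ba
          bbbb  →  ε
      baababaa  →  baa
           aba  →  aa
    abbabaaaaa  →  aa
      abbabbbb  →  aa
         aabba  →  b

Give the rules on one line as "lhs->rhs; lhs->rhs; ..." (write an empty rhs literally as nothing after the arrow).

  | abbaaa => abaaa => aaaa => ba
  | bbaababbabbb => aaababbabbb => bbabbabbb => aabbabbb => aababbb => aaabbb => bbbb => bb => ε
  | bababaaba => baabaaba => baaaaba => bbaba => aaba => aaa => b
  | bbbabb => babb => bab => ba

aaa->b; ab->a; bb->; bba->aa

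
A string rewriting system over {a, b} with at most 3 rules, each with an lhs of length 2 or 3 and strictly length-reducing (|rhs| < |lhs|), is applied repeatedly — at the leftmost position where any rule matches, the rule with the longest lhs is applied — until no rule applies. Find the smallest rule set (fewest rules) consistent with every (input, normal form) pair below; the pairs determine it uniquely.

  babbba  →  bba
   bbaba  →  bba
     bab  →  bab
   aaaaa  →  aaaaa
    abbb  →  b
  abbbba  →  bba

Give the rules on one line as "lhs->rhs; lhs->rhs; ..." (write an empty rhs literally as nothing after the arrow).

  | babbba => bba
  | bbaba => bba
  | bab
  | aaaaa

aba->a; abb->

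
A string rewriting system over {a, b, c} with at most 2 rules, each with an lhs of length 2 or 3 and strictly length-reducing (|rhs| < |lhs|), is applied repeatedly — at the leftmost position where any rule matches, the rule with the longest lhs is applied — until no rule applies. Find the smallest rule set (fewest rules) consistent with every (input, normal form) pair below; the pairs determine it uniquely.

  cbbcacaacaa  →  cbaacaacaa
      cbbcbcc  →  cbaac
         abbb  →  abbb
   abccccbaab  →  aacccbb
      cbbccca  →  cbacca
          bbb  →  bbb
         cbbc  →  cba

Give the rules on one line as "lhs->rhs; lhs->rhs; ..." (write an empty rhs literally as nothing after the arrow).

aab->b; bc->a

  | cbbcacaacaa => cbaacaacaa
  | cbbcbcc => cbabcc => cbaac
  | abbb
  | abccccbaab => aacccbaab => aacccbb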